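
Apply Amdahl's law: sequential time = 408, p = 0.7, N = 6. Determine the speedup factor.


Amdahl's law: T_p = T × ((1-p) + p/N)
= 408 × ((1-0.7) + 0.7/6)
= 408 × (0.30 + 0.1167)
= 408 × 0.4167
= 170.00
Speedup = 408/170.00
= 2.40×


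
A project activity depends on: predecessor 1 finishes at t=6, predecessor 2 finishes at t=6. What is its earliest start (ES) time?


ES = max of all predecessor completion times
Predecessors: [6, 6]
ES = max(6, 6)
= 6


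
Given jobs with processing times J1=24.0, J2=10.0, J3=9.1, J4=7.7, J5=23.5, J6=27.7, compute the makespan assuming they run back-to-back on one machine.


Sequential makespan: sum all processing times
= 24.0 + 10.0 + 9.1 + 7.7 + 23.5 + 27.7
= 102.0 time units


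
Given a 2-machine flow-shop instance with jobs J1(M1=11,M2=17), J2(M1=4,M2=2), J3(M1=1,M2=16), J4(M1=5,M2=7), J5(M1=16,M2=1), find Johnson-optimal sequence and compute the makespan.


Johnson's rule:
Group 1 (M1≤M2, sort by M1): ['J3', 'J4', 'J1']
Group 2 (M1>M2, sort desc M2): ['J2', 'J5']
Sequence: J3 → J4 → J1 → J2 → J5
Makespan calculation:
  J3: M1 done=1, M2 done=17
  J4: M1 done=6, M2 done=24
  J1: M1 done=17, M2 done=41
  J2: M1 done=21, M2 done=43
  J5: M1 done=37, M2 done=44
= Sequence: J3 → J4 → J1 → J2 → J5, Makespan: 44


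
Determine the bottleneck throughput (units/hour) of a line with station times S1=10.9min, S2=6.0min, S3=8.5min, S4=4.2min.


Bottleneck = longest station time
Station times: [10.9, 6.0, 8.5, 4.2]
Max = 10.9 min
Rate = 60 / 10.9
= 5.50 units/hour (bottleneck: 10.9min)


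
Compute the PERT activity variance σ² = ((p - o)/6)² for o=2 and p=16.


σ² = ((p - o) / 6)² = (p - o)² / 36
= (16 - 2)² / 36
= 14² / 36
= 196 / 36
= 5.4444


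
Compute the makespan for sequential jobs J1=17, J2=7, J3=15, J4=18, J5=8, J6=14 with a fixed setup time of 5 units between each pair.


Makespan = Σ processing + (n-1) × setup
= (17 + 7 + 15 + 18 + 8 + 14) + (6-1)×5
= 79 + 25
= 104 time units


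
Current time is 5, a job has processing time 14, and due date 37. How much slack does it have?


Slack = due - current_time - processing
= 37 - 5 - 14
= 18


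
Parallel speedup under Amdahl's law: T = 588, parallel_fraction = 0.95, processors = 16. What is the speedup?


Amdahl's law: T_p = T × ((1-p) + p/N)
= 588 × ((1-0.95) + 0.95/16)
= 588 × (0.05 + 0.0594)
= 588 × 0.1094
= 64.31
Speedup = 588/64.31
= 9.14×


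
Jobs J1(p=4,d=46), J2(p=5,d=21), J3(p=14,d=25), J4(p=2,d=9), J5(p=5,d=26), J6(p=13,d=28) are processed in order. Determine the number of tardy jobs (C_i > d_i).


Completion vs due date:
  J1: C=4, d=46 → on time
  J2: C=9, d=21 → on time
  J3: C=23, d=25 → on time
  J4: C=25, d=9 → TARDY
  J5: C=30, d=26 → TARDY
  J6: C=43, d=28 → TARDY
Tardy jobs: J4, J5, J6
Count = 3


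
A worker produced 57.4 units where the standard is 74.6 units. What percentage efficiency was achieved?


Efficiency = (actual / standard) × 100
= (57.4 / 74.6) × 100
= 76.9%


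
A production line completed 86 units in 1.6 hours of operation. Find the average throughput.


Throughput = units / time
= 86 / 1.6
= 53.8 units/hour


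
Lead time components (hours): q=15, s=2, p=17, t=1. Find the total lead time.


Lead time = queue + setup + processing + transit
= 15 + 2 + 17 + 1
= 35 hours


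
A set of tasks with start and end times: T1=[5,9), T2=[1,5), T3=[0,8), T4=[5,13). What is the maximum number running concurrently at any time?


Check each time point for overlaps:
  t=5: 3 tasks active (T1, T3, T4)
Max concurrent = 3


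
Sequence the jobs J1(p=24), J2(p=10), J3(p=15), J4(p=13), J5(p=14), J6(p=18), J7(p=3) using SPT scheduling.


SPT: sort by shortest processing time
  J7: p=3
  J2: p=10
  J4: p=13
  J5: p=14
  J3: p=15
  J6: p=18
  J1: p=24
Order: J7 → J2 → J4 → J5 → J3 → J6 → J1


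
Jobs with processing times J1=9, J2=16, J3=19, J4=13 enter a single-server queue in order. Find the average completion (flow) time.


Completion times:
  J1: completes at 9
  J2: completes at 25
  J3: completes at 44
  J4: completes at 57
Sum = 135
Average = 135/4
= 33.75


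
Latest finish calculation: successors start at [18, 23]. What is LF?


LF = min of all successor start times
Successors start at: [18, 23]
LF = min(18, 23)
= 18


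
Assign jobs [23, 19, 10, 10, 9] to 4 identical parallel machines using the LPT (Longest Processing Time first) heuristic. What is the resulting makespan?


Jobs (LPT sorted): [23, 19, 10, 10, 9]
Machines: 4
  J=23 → Machine 1 (load: 0+23=23)
  J=19 → Machine 2 (load: 0+19=19)
  J=10 → Machine 3 (load: 0+10=10)
  J=10 → Machine 4 (load: 0+10=10)
  J=9 → Machine 3 (load: 10+9=19)
Machine loads: [23, 19, 19, 10]
Makespan = max = 23 time units


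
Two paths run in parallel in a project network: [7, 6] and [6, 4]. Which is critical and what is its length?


Path A: 7 + 6 = 13
Path B: 6 + 4 = 10
Critical path = longest = max(13, 10)
= 13 (Path A)


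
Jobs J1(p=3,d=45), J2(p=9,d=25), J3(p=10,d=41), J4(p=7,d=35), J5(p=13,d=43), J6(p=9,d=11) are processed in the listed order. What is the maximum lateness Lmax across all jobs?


Lateness per job (L = C - d):
  J1: C=3, d=45, L=-42
  J2: C=12, d=25, L=-13
  J3: C=22, d=41, L=-19
  J4: C=29, d=35, L=-6
  J5: C=42, d=43, L=-1
  J6: C=51, d=11, L=40
Lmax = max(-42, -13, -19, -6, -1, 40)
= 40


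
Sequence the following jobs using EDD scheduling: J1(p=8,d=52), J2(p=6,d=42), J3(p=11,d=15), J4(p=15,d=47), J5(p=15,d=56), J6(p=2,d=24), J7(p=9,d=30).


EDD: sort by earliest due date
  J3: d=15, p=11
  J6: d=24, p=2
  J7: d=30, p=9
  J2: d=42, p=6
  J4: d=47, p=15
  J1: d=52, p=8
  J5: d=56, p=15
Order: J3 → J6 → J7 → J2 → J4 → J1 → J5


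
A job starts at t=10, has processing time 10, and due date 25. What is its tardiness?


Completion = start + processing = 10 + 10 = 20
Tardiness = max(0, C - d) = max(0, 20 - 25)
= max(0, -5)
= 0


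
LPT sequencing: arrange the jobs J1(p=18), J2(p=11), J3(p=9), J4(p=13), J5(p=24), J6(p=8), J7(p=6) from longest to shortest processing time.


LPT: sort by longest processing time first
  J5: p=24
  J1: p=18
  J4: p=13
  J2: p=11
  J3: p=9
  J6: p=8
  J7: p=6
Order: J5 → J1 → J4 → J2 → J3 → J6 → J7


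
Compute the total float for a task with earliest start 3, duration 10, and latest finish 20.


EF = ES + duration = 3 + 10 = 13
LS = LF - duration = 20 - 10 = 10
Total Float = LF - EF = 20 - 13
(or LS - ES = 10 - 3)
= 7


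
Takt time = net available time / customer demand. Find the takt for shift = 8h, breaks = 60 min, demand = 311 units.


Available = 8×60 - 60 = 420 min
Takt time = 420 / 311
= 1.35 min/unit


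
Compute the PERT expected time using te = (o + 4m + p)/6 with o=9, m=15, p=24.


te = (o + 4m + p) / 6
= (9 + 4×15 + 24) / 6
= (9 + 60 + 24) / 6
= 93 / 6
= 15.50


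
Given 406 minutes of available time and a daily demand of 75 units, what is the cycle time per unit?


Cycle time = available time / demand
= 406 / 75
= 5.41 min/unit


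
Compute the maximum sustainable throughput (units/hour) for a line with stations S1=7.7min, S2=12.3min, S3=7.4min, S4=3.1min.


Bottleneck = longest station time
Station times: [7.7, 12.3, 7.4, 3.1]
Max = 12.3 min
Rate = 60 / 12.3
= 4.88 units/hour (bottleneck: 12.3min)


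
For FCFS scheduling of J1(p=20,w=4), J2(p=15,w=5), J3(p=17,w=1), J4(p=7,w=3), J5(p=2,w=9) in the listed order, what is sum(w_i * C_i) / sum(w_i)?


Completion times:
  J1: C=20, w×C=4×20=80
  J2: C=35, w×C=5×35=175
  J3: C=52, w×C=1×52=52
  J4: C=59, w×C=3×59=177
  J5: C=61, w×C=9×61=549
Sum w×C = 1033
Sum w = 22
Weighted avg = 1033/22
= 46.95


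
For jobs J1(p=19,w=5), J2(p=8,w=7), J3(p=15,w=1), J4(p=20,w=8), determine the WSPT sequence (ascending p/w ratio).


WSPT (Smith's rule): sort by p/w ascending
  J2: p/w = 8/7 = 1.143
  J4: p/w = 20/8 = 2.500
  J1: p/w = 19/5 = 3.800
  J3: p/w = 15/1 = 15.000
Order: J2 → J4 → J1 → J3


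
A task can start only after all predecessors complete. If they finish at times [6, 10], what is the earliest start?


ES = max of all predecessor completion times
Predecessors: [6, 10]
ES = max(6, 10)
= 10


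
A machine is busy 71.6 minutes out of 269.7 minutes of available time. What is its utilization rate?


Utilization = busy / total × 100
= 71.6 / 269.7 × 100
= 26.5%


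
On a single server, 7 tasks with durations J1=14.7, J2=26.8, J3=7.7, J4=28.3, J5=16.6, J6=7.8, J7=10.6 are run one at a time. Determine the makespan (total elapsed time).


Sequential makespan: sum all processing times
= 14.7 + 26.8 + 7.7 + 28.3 + 16.6 + 7.8 + 10.6
= 112.5 time units


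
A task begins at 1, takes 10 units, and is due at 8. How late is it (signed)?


Completion = 1 + 10 = 11
Lateness = C - d = 11 - 8
= 3


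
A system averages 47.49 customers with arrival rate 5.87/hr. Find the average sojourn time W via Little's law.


Little's law: L = λW → W = L / λ
= 47.49 / 5.87
= 8.09 hours


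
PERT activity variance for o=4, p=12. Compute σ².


σ² = ((p - o) / 6)² = (p - o)² / 36
= (12 - 4)² / 36
= 8² / 36
= 64 / 36
= 1.7778


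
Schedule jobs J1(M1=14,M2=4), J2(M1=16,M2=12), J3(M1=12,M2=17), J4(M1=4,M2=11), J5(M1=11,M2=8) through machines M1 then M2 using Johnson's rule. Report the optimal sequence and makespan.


Johnson's rule:
Group 1 (M1≤M2, sort by M1): ['J4', 'J3']
Group 2 (M1>M2, sort desc M2): ['J2', 'J5', 'J1']
Sequence: J4 → J3 → J2 → J5 → J1
Makespan calculation:
  J4: M1 done=4, M2 done=15
  J3: M1 done=16, M2 done=33
  J2: M1 done=32, M2 done=45
  J5: M1 done=43, M2 done=53
  J1: M1 done=57, M2 done=61
= Sequence: J4 → J3 → J2 → J5 → J1, Makespan: 61


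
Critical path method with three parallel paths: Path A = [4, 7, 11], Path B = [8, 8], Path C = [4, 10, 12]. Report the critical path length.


Path A: 4 + 7 + 11 = 22
Path B: 8 + 8 = 16
Path C: 4 + 10 + 12 = 26
Critical path = longest = max(22, 16, 26)
= 26 (Path C)


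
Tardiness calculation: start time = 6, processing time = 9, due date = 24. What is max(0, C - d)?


Completion = start + processing = 6 + 9 = 15
Tardiness = max(0, C - d) = max(0, 15 - 24)
= max(0, -9)
= 0


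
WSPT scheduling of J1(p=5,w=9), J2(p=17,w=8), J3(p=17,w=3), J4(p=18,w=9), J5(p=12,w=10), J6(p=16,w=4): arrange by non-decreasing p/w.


WSPT (Smith's rule): sort by p/w ascending
  J1: p/w = 5/9 = 0.556
  J5: p/w = 12/10 = 1.200
  J4: p/w = 18/9 = 2.000
  J2: p/w = 17/8 = 2.125
  J6: p/w = 16/4 = 4.000
  J3: p/w = 17/3 = 5.667
Order: J1 → J5 → J4 → J2 → J6 → J3


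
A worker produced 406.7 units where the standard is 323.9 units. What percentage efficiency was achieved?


Efficiency = (actual / standard) × 100
= (406.7 / 323.9) × 100
= 125.6%


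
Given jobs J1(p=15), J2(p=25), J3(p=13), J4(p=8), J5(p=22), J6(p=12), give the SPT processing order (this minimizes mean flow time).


SPT: sort by shortest processing time
  J4: p=8
  J6: p=12
  J3: p=13
  J1: p=15
  J5: p=22
  J2: p=25
Order: J4 → J6 → J3 → J1 → J5 → J2


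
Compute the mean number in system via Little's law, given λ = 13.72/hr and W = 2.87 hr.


Little's law: L = λ × W
= 13.72 × 2.87
= 39.38


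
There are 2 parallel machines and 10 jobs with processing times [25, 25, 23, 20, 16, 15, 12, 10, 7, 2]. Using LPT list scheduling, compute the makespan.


Jobs (LPT sorted): [25, 25, 23, 20, 16, 15, 12, 10, 7, 2]
Machines: 2
  J=25 → Machine 1 (load: 0+25=25)
  J=25 → Machine 2 (load: 0+25=25)
  J=23 → Machine 1 (load: 25+23=48)
  J=20 → Machine 2 (load: 25+20=45)
  J=16 → Machine 2 (load: 45+16=61)
  J=15 → Machine 1 (load: 48+15=63)
  J=12 → Machine 2 (load: 61+12=73)
  J=10 → Machine 1 (load: 63+10=73)
  J=7 → Machine 1 (load: 73+7=80)
  J=2 → Machine 2 (load: 73+2=75)
Machine loads: [80, 75]
Makespan = max = 80 time units


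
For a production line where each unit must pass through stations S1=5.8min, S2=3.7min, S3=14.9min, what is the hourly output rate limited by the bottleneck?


Bottleneck = longest station time
Station times: [5.8, 3.7, 14.9]
Max = 14.9 min
Rate = 60 / 14.9
= 4.03 units/hour (bottleneck: 14.9min)


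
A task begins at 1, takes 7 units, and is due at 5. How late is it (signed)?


Completion = 1 + 7 = 8
Lateness = C - d = 8 - 5
= 3


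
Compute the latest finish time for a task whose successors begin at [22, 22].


LF = min of all successor start times
Successors start at: [22, 22]
LF = min(22, 22)
= 22


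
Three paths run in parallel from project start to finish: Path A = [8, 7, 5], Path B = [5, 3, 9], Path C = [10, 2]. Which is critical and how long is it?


Path A: 8 + 7 + 5 = 20
Path B: 5 + 3 + 9 = 17
Path C: 10 + 2 = 12
Critical path = longest = max(20, 17, 12)
= 20 (Path A)


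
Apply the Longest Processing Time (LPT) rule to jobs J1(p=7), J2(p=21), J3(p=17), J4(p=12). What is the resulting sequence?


LPT: sort by longest processing time first
  J2: p=21
  J3: p=17
  J4: p=12
  J1: p=7
Order: J2 → J3 → J4 → J1


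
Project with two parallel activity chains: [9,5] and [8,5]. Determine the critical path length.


Path A: 9 + 5 = 14
Path B: 8 + 5 = 13
Critical path = longest = max(14, 13)
= 14 (Path A)


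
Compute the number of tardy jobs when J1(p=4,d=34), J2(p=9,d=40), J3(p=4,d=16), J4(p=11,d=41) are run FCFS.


Completion vs due date:
  J1: C=4, d=34 → on time
  J2: C=13, d=40 → on time
  J3: C=17, d=16 → TARDY
  J4: C=28, d=41 → on time
Tardy jobs: J3
Count = 1


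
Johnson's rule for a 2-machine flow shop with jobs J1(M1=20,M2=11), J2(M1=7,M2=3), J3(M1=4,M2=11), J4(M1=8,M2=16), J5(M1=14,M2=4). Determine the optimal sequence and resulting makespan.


Johnson's rule:
Group 1 (M1≤M2, sort by M1): ['J3', 'J4']
Group 2 (M1>M2, sort desc M2): ['J1', 'J5', 'J2']
Sequence: J3 → J4 → J1 → J5 → J2
Makespan calculation:
  J3: M1 done=4, M2 done=15
  J4: M1 done=12, M2 done=31
  J1: M1 done=32, M2 done=43
  J5: M1 done=46, M2 done=50
  J2: M1 done=53, M2 done=56
= Sequence: J3 → J4 → J1 → J5 → J2, Makespan: 56


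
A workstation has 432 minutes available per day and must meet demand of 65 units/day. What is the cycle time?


Cycle time = available time / demand
= 432 / 65
= 6.65 min/unit


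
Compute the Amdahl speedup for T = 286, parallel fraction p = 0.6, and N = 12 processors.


Amdahl's law: T_p = T × ((1-p) + p/N)
= 286 × ((1-0.6) + 0.6/12)
= 286 × (0.40 + 0.0500)
= 286 × 0.4500
= 128.70
Speedup = 286/128.70
= 2.22×


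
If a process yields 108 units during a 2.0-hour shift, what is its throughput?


Throughput = units / time
= 108 / 2.0
= 54.0 units/hour


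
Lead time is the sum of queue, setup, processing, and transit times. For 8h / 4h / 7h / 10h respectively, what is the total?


Lead time = queue + setup + processing + transit
= 8 + 4 + 7 + 10
= 29 hours


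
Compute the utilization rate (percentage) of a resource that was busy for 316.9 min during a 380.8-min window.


Utilization = busy / total × 100
= 316.9 / 380.8 × 100
= 83.2%


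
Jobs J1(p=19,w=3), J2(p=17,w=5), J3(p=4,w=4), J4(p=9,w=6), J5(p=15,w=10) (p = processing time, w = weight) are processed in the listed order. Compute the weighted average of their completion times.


Completion times:
  J1: C=19, w×C=3×19=57
  J2: C=36, w×C=5×36=180
  J3: C=40, w×C=4×40=160
  J4: C=49, w×C=6×49=294
  J5: C=64, w×C=10×64=640
Sum w×C = 1331
Sum w = 28
Weighted avg = 1331/28
= 47.54


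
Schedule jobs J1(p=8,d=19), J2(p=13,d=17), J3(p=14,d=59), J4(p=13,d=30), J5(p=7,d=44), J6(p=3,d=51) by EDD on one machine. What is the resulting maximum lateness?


EDD order: J2 → J1 → J4 → J5 → J6 → J3
Completion and lateness:
  J2: C=13, d=17, L=13-17=-4
  J1: C=21, d=19, L=21-19=2
  J4: C=34, d=30, L=34-30=4
  J5: C=41, d=44, L=41-44=-3
  J6: C=44, d=51, L=44-51=-7
  J3: C=58, d=59, L=58-59=-1
Lmax = max(-4, 2, 4, -3, -7, -1)
= 4


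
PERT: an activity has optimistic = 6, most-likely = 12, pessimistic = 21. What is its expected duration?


te = (o + 4m + p) / 6
= (6 + 4×12 + 21) / 6
= (6 + 48 + 21) / 6
= 75 / 6
= 12.50


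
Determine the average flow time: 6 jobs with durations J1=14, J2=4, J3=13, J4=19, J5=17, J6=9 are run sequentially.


Completion times:
  J1: completes at 14
  J2: completes at 18
  J3: completes at 31
  J4: completes at 50
  J5: completes at 67
  J6: completes at 76
Sum = 256
Average = 256/6
= 42.67


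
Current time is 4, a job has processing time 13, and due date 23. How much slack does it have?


Slack = due - current_time - processing
= 23 - 4 - 13
= 6


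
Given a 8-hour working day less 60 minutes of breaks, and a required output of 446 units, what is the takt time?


Available = 8×60 - 60 = 420 min
Takt time = 420 / 446
= 0.94 min/unit


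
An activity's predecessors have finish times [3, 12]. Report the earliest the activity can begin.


ES = max of all predecessor completion times
Predecessors: [3, 12]
ES = max(3, 12)
= 12


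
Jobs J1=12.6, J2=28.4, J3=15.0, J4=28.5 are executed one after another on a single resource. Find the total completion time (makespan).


Sequential makespan: sum all processing times
= 12.6 + 28.4 + 15.0 + 28.5
= 84.5 time units


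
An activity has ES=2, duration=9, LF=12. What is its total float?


EF = ES + duration = 2 + 9 = 11
LS = LF - duration = 12 - 9 = 3
Total Float = LF - EF = 12 - 11
(or LS - ES = 3 - 2)
= 1


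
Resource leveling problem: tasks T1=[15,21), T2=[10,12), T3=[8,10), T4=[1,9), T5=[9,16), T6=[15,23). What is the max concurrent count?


Check each time point for overlaps:
  t=15: 3 tasks active (T1, T5, T6)
Max concurrent = 3


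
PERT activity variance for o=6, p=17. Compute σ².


σ² = ((p - o) / 6)² = (p - o)² / 36
= (17 - 6)² / 36
= 11² / 36
= 121 / 36
= 3.3611


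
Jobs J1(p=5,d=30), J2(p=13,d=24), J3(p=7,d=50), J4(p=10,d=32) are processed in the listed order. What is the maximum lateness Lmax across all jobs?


Lateness per job (L = C - d):
  J1: C=5, d=30, L=-25
  J2: C=18, d=24, L=-6
  J3: C=25, d=50, L=-25
  J4: C=35, d=32, L=3
Lmax = max(-25, -6, -25, 3)
= 3


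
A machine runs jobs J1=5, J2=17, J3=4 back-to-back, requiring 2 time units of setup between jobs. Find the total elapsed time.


Makespan = Σ processing + (n-1) × setup
= (5 + 17 + 4) + (3-1)×2
= 26 + 4
= 30 time units


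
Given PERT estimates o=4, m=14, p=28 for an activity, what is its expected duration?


te = (o + 4m + p) / 6
= (4 + 4×14 + 28) / 6
= (4 + 56 + 28) / 6
= 88 / 6
= 14.67


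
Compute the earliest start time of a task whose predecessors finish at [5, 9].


ES = max of all predecessor completion times
Predecessors: [5, 9]
ES = max(5, 9)
= 9


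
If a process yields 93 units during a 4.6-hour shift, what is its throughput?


Throughput = units / time
= 93 / 4.6
= 20.2 units/hour


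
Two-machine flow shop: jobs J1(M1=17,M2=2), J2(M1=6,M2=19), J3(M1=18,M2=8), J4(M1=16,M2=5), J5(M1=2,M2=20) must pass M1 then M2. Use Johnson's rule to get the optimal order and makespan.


Johnson's rule:
Group 1 (M1≤M2, sort by M1): ['J5', 'J2']
Group 2 (M1>M2, sort desc M2): ['J3', 'J4', 'J1']
Sequence: J5 → J2 → J3 → J4 → J1
Makespan calculation:
  J5: M1 done=2, M2 done=22
  J2: M1 done=8, M2 done=41
  J3: M1 done=26, M2 done=49
  J4: M1 done=42, M2 done=54
  J1: M1 done=59, M2 done=61
= Sequence: J5 → J2 → J3 → J4 → J1, Makespan: 61


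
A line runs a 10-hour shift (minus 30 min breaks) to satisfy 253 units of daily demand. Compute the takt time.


Available = 10×60 - 30 = 570 min
Takt time = 570 / 253
= 2.25 min/unit


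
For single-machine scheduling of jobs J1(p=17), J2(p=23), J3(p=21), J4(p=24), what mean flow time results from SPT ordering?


SPT order: J1 → J3 → J2 → J4
Completion times:
  J1: C=17
  J3: C=38
  J2: C=61
  J4: C=85
Sum = 201, n = 4
Mean flow = 201/4
= 50.25


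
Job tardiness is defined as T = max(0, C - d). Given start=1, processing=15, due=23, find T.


Completion = start + processing = 1 + 15 = 16
Tardiness = max(0, C - d) = max(0, 16 - 23)
= max(0, -7)
= 0


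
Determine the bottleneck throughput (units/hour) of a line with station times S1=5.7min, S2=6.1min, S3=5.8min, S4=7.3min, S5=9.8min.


Bottleneck = longest station time
Station times: [5.7, 6.1, 5.8, 7.3, 9.8]
Max = 9.8 min
Rate = 60 / 9.8
= 6.12 units/hour (bottleneck: 9.8min)


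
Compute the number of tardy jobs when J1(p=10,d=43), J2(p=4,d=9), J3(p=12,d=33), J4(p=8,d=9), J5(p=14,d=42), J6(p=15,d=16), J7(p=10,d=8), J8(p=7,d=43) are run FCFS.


Completion vs due date:
  J1: C=10, d=43 → on time
  J2: C=14, d=9 → TARDY
  J3: C=26, d=33 → on time
  J4: C=34, d=9 → TARDY
  J5: C=48, d=42 → TARDY
  J6: C=63, d=16 → TARDY
  J7: C=73, d=8 → TARDY
  J8: C=80, d=43 → TARDY
Tardy jobs: J2, J4, J5, J6, J7, J8
Count = 6


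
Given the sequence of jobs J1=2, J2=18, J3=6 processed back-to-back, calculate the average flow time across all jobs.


Completion times:
  J1: completes at 2
  J2: completes at 20
  J3: completes at 26
Sum = 48
Average = 48/3
= 16.00


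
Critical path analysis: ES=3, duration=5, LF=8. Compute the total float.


EF = ES + duration = 3 + 5 = 8
LS = LF - duration = 8 - 5 = 3
Total Float = LF - EF = 8 - 8
(or LS - ES = 3 - 3)
= 0


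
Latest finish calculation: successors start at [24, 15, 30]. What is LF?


LF = min of all successor start times
Successors start at: [24, 15, 30]
LF = min(24, 15, 30)
= 15


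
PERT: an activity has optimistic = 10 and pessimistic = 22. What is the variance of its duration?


σ² = ((p - o) / 6)² = (p - o)² / 36
= (22 - 10)² / 36
= 12² / 36
= 144 / 36
= 4.0000


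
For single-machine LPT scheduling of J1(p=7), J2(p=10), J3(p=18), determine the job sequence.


LPT: sort by longest processing time first
  J3: p=18
  J2: p=10
  J1: p=7
Order: J3 → J2 → J1


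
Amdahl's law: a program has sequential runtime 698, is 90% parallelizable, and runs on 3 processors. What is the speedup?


Amdahl's law: T_p = T × ((1-p) + p/N)
= 698 × ((1-0.9) + 0.9/3)
= 698 × (0.10 + 0.3000)
= 698 × 0.4000
= 279.20
Speedup = 698/279.20
= 2.50×


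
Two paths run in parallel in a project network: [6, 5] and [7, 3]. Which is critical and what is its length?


Path A: 6 + 5 = 11
Path B: 7 + 3 = 10
Critical path = longest = max(11, 10)
= 11 (Path A)


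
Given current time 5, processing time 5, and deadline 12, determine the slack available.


Slack = due - current_time - processing
= 12 - 5 - 5
= 2


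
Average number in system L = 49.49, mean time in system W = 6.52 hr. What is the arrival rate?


Little's law: L = λW → λ = L / W
= 49.49 / 6.52
= 7.59 per hour


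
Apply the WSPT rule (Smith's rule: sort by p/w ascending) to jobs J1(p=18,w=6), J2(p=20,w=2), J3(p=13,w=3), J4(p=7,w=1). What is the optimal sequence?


WSPT (Smith's rule): sort by p/w ascending
  J1: p/w = 18/6 = 3.000
  J3: p/w = 13/3 = 4.333
  J4: p/w = 7/1 = 7.000
  J2: p/w = 20/2 = 10.000
Order: J1 → J3 → J4 → J2


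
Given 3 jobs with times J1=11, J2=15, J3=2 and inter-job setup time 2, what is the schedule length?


Makespan = Σ processing + (n-1) × setup
= (11 + 15 + 2) + (3-1)×2
= 28 + 4
= 32 time units


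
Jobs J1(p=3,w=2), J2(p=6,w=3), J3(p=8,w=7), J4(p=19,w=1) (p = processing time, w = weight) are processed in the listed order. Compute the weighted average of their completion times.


Completion times:
  J1: C=3, w×C=2×3=6
  J2: C=9, w×C=3×9=27
  J3: C=17, w×C=7×17=119
  J4: C=36, w×C=1×36=36
Sum w×C = 188
Sum w = 13
Weighted avg = 188/13
= 14.46


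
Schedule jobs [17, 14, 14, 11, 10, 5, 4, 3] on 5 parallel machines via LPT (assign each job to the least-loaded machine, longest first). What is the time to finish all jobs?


Jobs (LPT sorted): [17, 14, 14, 11, 10, 5, 4, 3]
Machines: 5
  J=17 → Machine 1 (load: 0+17=17)
  J=14 → Machine 2 (load: 0+14=14)
  J=14 → Machine 3 (load: 0+14=14)
  J=11 → Machine 4 (load: 0+11=11)
  J=10 → Machine 5 (load: 0+10=10)
  J=5 → Machine 5 (load: 10+5=15)
  J=4 → Machine 4 (load: 11+4=15)
  J=3 → Machine 2 (load: 14+3=17)
Machine loads: [17, 17, 14, 15, 15]
Makespan = max = 17 time units


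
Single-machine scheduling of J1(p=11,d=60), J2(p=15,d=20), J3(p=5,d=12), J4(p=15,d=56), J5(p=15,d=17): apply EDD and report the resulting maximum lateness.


EDD order: J3 → J5 → J2 → J4 → J1
Completion and lateness:
  J3: C=5, d=12, L=5-12=-7
  J5: C=20, d=17, L=20-17=3
  J2: C=35, d=20, L=35-20=15
  J4: C=50, d=56, L=50-56=-6
  J1: C=61, d=60, L=61-60=1
Lmax = max(-7, 3, 15, -6, 1)
= 15


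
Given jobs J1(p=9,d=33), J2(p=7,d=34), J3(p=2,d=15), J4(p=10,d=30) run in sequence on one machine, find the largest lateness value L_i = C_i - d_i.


Lateness per job (L = C - d):
  J1: C=9, d=33, L=-24
  J2: C=16, d=34, L=-18
  J3: C=18, d=15, L=3
  J4: C=28, d=30, L=-2
Lmax = max(-24, -18, 3, -2)
= 3


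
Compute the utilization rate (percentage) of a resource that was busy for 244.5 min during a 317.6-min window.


Utilization = busy / total × 100
= 244.5 / 317.6 × 100
= 77.0%


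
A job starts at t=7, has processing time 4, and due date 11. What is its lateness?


Completion = 7 + 4 = 11
Lateness = C - d = 11 - 11
= 0


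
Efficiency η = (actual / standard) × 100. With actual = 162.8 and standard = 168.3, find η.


Efficiency = (actual / standard) × 100
= (162.8 / 168.3) × 100
= 96.7%


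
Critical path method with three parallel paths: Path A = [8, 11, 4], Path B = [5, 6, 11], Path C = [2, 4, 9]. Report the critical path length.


Path A: 8 + 11 + 4 = 23
Path B: 5 + 6 + 11 = 22
Path C: 2 + 4 + 9 = 15
Critical path = longest = max(23, 22, 15)
= 23 (Path A)


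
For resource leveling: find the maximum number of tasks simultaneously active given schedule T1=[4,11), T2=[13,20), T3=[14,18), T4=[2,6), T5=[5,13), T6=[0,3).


Check each time point for overlaps:
  t=5: 3 tasks active (T1, T4, T5)
Max concurrent = 3


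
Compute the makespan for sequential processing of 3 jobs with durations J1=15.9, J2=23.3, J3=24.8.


Sequential makespan: sum all processing times
= 15.9 + 23.3 + 24.8
= 64.0 time units


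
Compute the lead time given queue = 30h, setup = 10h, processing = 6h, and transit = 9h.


Lead time = queue + setup + processing + transit
= 30 + 10 + 6 + 9
= 55 hours


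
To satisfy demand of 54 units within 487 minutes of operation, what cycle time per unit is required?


Cycle time = available time / demand
= 487 / 54
= 9.02 min/unit


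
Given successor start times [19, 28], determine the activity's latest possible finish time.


LF = min of all successor start times
Successors start at: [19, 28]
LF = min(19, 28)
= 19


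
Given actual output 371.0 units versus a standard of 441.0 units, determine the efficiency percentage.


Efficiency = (actual / standard) × 100
= (371.0 / 441.0) × 100
= 84.1%


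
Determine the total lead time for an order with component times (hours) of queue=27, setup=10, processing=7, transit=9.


Lead time = queue + setup + processing + transit
= 27 + 10 + 7 + 9
= 53 hours


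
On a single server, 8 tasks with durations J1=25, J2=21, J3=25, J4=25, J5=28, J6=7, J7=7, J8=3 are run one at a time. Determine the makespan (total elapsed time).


Sequential makespan: sum all processing times
= 25 + 21 + 25 + 25 + 28 + 7 + 7 + 3
= 141 time units


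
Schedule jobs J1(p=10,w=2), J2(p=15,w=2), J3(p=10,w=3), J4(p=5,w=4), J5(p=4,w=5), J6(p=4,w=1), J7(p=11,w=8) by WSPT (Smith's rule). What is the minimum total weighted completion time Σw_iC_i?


WSPT order (by p/w): J5 → J4 → J7 → J3 → J6 → J1 → J2
  J5: C=4, w·C=5×4=20
  J4: C=9, w·C=4×9=36
  J7: C=20, w·C=8×20=160
  J3: C=30, w·C=3×30=90
  J6: C=34, w·C=1×34=34
  J1: C=44, w·C=2×44=88
  J2: C=59, w·C=2×59=118
Σ w·C = 546
= 546


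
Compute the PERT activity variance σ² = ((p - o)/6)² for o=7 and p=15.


σ² = ((p - o) / 6)² = (p - o)² / 36
= (15 - 7)² / 36
= 8² / 36
= 64 / 36
= 1.7778


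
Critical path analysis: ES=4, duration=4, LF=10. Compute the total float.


EF = ES + duration = 4 + 4 = 8
LS = LF - duration = 10 - 4 = 6
Total Float = LF - EF = 10 - 8
(or LS - ES = 6 - 4)
= 2


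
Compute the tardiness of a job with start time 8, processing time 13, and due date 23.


Completion = start + processing = 8 + 13 = 21
Tardiness = max(0, C - d) = max(0, 21 - 23)
= max(0, -2)
= 0


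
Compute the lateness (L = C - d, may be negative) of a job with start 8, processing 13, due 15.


Completion = 8 + 13 = 21
Lateness = C - d = 21 - 15
= 6


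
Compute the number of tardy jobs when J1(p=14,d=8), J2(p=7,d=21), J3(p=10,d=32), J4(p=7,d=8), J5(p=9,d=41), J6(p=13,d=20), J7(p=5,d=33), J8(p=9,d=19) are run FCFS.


Completion vs due date:
  J1: C=14, d=8 → TARDY
  J2: C=21, d=21 → on time
  J3: C=31, d=32 → on time
  J4: C=38, d=8 → TARDY
  J5: C=47, d=41 → TARDY
  J6: C=60, d=20 → TARDY
  J7: C=65, d=33 → TARDY
  J8: C=74, d=19 → TARDY
Tardy jobs: J1, J4, J5, J6, J7, J8
Count = 6


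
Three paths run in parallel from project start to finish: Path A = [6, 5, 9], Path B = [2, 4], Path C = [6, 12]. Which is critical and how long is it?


Path A: 6 + 5 + 9 = 20
Path B: 2 + 4 = 6
Path C: 6 + 12 = 18
Critical path = longest = max(20, 6, 18)
= 20 (Path A)


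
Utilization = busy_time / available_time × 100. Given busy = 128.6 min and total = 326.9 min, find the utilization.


Utilization = busy / total × 100
= 128.6 / 326.9 × 100
= 39.3%


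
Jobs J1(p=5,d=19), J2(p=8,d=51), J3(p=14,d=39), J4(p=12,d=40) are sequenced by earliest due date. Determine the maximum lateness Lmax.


EDD order: J1 → J3 → J4 → J2
Completion and lateness:
  J1: C=5, d=19, L=5-19=-14
  J3: C=19, d=39, L=19-39=-20
  J4: C=31, d=40, L=31-40=-9
  J2: C=39, d=51, L=39-51=-12
Lmax = max(-14, -20, -9, -12)
= -9


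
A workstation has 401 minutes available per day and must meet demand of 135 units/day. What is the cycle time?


Cycle time = available time / demand
= 401 / 135
= 2.97 min/unit


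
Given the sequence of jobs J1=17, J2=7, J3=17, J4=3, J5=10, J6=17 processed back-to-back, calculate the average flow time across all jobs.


Completion times:
  J1: completes at 17
  J2: completes at 24
  J3: completes at 41
  J4: completes at 44
  J5: completes at 54
  J6: completes at 71
Sum = 251
Average = 251/6
= 41.83


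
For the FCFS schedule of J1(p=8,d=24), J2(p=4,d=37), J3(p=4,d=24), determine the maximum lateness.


Lateness per job (L = C - d):
  J1: C=8, d=24, L=-16
  J2: C=12, d=37, L=-25
  J3: C=16, d=24, L=-8
Lmax = max(-16, -25, -8)
= -8


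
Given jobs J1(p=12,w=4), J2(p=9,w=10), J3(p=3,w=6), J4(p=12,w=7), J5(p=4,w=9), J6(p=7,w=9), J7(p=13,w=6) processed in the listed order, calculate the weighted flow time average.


Completion times:
  J1: C=12, w×C=4×12=48
  J2: C=21, w×C=10×21=210
  J3: C=24, w×C=6×24=144
  J4: C=36, w×C=7×36=252
  J5: C=40, w×C=9×40=360
  J6: C=47, w×C=9×47=423
  J7: C=60, w×C=6×60=360
Sum w×C = 1797
Sum w = 51
Weighted avg = 1797/51
= 35.24


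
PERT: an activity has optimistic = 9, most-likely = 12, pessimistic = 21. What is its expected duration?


te = (o + 4m + p) / 6
= (9 + 4×12 + 21) / 6
= (9 + 48 + 21) / 6
= 78 / 6
= 13.00


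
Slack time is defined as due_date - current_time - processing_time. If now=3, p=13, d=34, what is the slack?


Slack = due - current_time - processing
= 34 - 3 - 13
= 18


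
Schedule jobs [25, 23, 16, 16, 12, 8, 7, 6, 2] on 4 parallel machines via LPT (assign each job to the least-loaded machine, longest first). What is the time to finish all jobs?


Jobs (LPT sorted): [25, 23, 16, 16, 12, 8, 7, 6, 2]
Machines: 4
  J=25 → Machine 1 (load: 0+25=25)
  J=23 → Machine 2 (load: 0+23=23)
  J=16 → Machine 3 (load: 0+16=16)
  J=16 → Machine 4 (load: 0+16=16)
  J=12 → Machine 3 (load: 16+12=28)
  J=8 → Machine 4 (load: 16+8=24)
  J=7 → Machine 2 (load: 23+7=30)
  J=6 → Machine 4 (load: 24+6=30)
  J=2 → Machine 1 (load: 25+2=27)
Machine loads: [27, 30, 28, 30]
Makespan = max = 30 time units


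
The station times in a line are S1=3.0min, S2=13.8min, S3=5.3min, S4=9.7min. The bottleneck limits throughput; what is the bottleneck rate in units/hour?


Bottleneck = longest station time
Station times: [3.0, 13.8, 5.3, 9.7]
Max = 13.8 min
Rate = 60 / 13.8
= 4.35 units/hour (bottleneck: 13.8min)


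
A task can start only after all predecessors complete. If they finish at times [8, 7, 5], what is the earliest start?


ES = max of all predecessor completion times
Predecessors: [8, 7, 5]
ES = max(8, 7, 5)
= 8


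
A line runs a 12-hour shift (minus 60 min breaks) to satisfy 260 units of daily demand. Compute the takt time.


Available = 12×60 - 60 = 660 min
Takt time = 660 / 260
= 2.54 min/unit


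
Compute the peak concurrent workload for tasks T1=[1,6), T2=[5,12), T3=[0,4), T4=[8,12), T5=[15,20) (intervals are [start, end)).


Check each time point for overlaps:
  t=1: 2 tasks active (T1, T3)
Max concurrent = 2


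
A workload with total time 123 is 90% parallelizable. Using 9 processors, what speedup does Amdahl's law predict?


Amdahl's law: T_p = T × ((1-p) + p/N)
= 123 × ((1-0.9) + 0.9/9)
= 123 × (0.10 + 0.1000)
= 123 × 0.2000
= 24.60
Speedup = 123/24.60
= 5.00×


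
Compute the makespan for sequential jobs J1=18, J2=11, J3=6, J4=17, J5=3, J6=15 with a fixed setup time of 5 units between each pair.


Makespan = Σ processing + (n-1) × setup
= (18 + 11 + 6 + 17 + 3 + 15) + (6-1)×5
= 70 + 25
= 95 time units


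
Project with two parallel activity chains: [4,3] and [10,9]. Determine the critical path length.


Path A: 4 + 3 = 7
Path B: 10 + 9 = 19
Critical path = longest = max(7, 19)
= 19 (Path B)


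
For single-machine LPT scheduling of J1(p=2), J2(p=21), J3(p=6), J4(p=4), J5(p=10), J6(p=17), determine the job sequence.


LPT: sort by longest processing time first
  J2: p=21
  J6: p=17
  J5: p=10
  J3: p=6
  J4: p=4
  J1: p=2
Order: J2 → J6 → J5 → J3 → J4 → J1


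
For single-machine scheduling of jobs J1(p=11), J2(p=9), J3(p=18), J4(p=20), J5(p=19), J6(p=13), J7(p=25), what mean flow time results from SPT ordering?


SPT order: J2 → J1 → J6 → J3 → J5 → J4 → J7
Completion times:
  J2: C=9
  J1: C=20
  J6: C=33
  J3: C=51
  J5: C=70
  J4: C=90
  J7: C=115
Sum = 388, n = 7
Mean flow = 388/7
= 55.43


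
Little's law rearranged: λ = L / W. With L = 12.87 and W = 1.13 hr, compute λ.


Little's law: L = λW → λ = L / W
= 12.87 / 1.13
= 11.39 per hour


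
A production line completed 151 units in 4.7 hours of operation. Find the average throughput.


Throughput = units / time
= 151 / 4.7
= 32.1 units/hour


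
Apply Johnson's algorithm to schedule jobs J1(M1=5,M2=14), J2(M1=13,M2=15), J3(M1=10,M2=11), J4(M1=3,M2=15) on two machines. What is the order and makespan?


Johnson's rule:
Group 1 (M1≤M2, sort by M1): ['J4', 'J1', 'J3', 'J2']
Group 2 (M1>M2, sort desc M2): []
Sequence: J4 → J1 → J3 → J2
Makespan calculation:
  J4: M1 done=3, M2 done=18
  J1: M1 done=8, M2 done=32
  J3: M1 done=18, M2 done=43
  J2: M1 done=31, M2 done=58
= Sequence: J4 → J1 → J3 → J2, Makespan: 58


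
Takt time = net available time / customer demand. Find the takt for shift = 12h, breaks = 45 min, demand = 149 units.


Available = 12×60 - 45 = 675 min
Takt time = 675 / 149
= 4.53 min/unit


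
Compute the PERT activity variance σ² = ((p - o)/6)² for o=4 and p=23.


σ² = ((p - o) / 6)² = (p - o)² / 36
= (23 - 4)² / 36
= 19² / 36
= 361 / 36
= 10.0278


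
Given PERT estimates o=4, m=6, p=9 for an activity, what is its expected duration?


te = (o + 4m + p) / 6
= (4 + 4×6 + 9) / 6
= (4 + 24 + 9) / 6
= 37 / 6
= 6.17


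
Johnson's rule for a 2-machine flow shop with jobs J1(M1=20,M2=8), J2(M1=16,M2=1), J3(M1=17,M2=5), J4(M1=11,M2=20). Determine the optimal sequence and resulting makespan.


Johnson's rule:
Group 1 (M1≤M2, sort by M1): ['J4']
Group 2 (M1>M2, sort desc M2): ['J1', 'J3', 'J2']
Sequence: J4 → J1 → J3 → J2
Makespan calculation:
  J4: M1 done=11, M2 done=31
  J1: M1 done=31, M2 done=39
  J3: M1 done=48, M2 done=53
  J2: M1 done=64, M2 done=65
= Sequence: J4 → J1 → J3 → J2, Makespan: 65


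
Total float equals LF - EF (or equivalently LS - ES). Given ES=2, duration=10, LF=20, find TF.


EF = ES + duration = 2 + 10 = 12
LS = LF - duration = 20 - 10 = 10
Total Float = LF - EF = 20 - 12
(or LS - ES = 10 - 2)
= 8


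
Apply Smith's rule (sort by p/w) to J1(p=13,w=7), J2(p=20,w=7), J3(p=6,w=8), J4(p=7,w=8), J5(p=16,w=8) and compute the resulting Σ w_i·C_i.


WSPT order (by p/w): J3 → J4 → J1 → J5 → J2
  J3: C=6, w·C=8×6=48
  J4: C=13, w·C=8×13=104
  J1: C=26, w·C=7×26=182
  J5: C=42, w·C=8×42=336
  J2: C=62, w·C=7×62=434
Σ w·C = 1104
= 1104


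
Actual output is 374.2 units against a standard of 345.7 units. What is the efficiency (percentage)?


Efficiency = (actual / standard) × 100
= (374.2 / 345.7) × 100
= 108.2%


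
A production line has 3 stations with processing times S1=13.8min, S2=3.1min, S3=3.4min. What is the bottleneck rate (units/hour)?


Bottleneck = longest station time
Station times: [13.8, 3.1, 3.4]
Max = 13.8 min
Rate = 60 / 13.8
= 4.35 units/hour (bottleneck: 13.8min)


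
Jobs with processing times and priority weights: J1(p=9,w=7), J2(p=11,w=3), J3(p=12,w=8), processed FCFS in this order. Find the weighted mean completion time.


Completion times:
  J1: C=9, w×C=7×9=63
  J2: C=20, w×C=3×20=60
  J3: C=32, w×C=8×32=256
Sum w×C = 379
Sum w = 18
Weighted avg = 379/18
= 21.06


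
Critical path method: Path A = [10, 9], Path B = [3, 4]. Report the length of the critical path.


Path A: 10 + 9 = 19
Path B: 3 + 4 = 7
Critical path = longest = max(19, 7)
= 19 (Path A)


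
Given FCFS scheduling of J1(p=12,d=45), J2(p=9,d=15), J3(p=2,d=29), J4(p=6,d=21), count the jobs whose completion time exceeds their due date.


Completion vs due date:
  J1: C=12, d=45 → on time
  J2: C=21, d=15 → TARDY
  J3: C=23, d=29 → on time
  J4: C=29, d=21 → TARDY
Tardy jobs: J2, J4
Count = 2


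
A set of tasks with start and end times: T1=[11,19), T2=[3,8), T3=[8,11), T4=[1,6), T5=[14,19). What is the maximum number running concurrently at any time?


Check each time point for overlaps:
  t=3: 2 tasks active (T2, T4)
Max concurrent = 2


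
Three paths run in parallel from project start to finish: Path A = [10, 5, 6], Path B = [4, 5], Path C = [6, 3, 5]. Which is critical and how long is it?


Path A: 10 + 5 + 6 = 21
Path B: 4 + 5 = 9
Path C: 6 + 3 + 5 = 14
Critical path = longest = max(21, 9, 14)
= 21 (Path A)


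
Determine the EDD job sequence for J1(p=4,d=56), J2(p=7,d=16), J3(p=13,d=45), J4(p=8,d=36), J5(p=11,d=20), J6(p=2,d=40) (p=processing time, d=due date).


EDD: sort by earliest due date
  J2: d=16, p=7
  J5: d=20, p=11
  J4: d=36, p=8
  J6: d=40, p=2
  J3: d=45, p=13
  J1: d=56, p=4
Order: J2 → J5 → J4 → J6 → J3 → J1


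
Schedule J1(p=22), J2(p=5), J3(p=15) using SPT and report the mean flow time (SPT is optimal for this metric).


SPT order: J2 → J3 → J1
Completion times:
  J2: C=5
  J3: C=20
  J1: C=42
Sum = 67, n = 3
Mean flow = 67/3
= 22.33


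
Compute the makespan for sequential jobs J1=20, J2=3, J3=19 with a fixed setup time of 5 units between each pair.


Makespan = Σ processing + (n-1) × setup
= (20 + 3 + 19) + (3-1)×5
= 42 + 10
= 52 time units
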